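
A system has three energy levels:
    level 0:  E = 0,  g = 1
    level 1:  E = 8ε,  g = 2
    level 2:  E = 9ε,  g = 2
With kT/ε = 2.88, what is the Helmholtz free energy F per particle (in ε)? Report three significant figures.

Eᵢ/kT = 0, 2.7778, 3.1250.
Z = Σ gᵢe^(−Eᵢ/kT) = 1·e^(−0) + 2·e^(−2.7778) + 2·e^(−3.1250) = 1.0000 + 0.12435 + 0.087874 = 1.2122.
F = −kT ln Z = −2.88 × ln(1.2122) = −2.88 × 0.19244 = -0.554 ε.

-0.554 ε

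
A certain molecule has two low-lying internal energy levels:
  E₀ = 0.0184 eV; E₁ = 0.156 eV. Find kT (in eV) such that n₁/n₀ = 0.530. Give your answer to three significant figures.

0.217 eV

n₁/n₀ = exp[−(E₁−E₀)/kT] = 0.530.
⇒ (E₁−E₀)/kT = ln(1/0.530) = ln(1.8868) = 0.63488.
kT = 0.1376 eV / 0.63488 = 0.217 eV.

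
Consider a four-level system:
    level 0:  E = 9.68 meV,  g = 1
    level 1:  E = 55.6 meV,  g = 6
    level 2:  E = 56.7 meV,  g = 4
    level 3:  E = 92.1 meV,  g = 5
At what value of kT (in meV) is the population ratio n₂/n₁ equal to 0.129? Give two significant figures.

n₂/n₁ = (g₂/g₁) exp[−(E₂−E₁)/kT] = 0.129.
⇒ (E₂−E₁)/kT = ln((4/6)/0.129) = ln(5.168) = 1.642.
kT = 1.1 meV / 1.642 = 0.67 meV.

0.67 meV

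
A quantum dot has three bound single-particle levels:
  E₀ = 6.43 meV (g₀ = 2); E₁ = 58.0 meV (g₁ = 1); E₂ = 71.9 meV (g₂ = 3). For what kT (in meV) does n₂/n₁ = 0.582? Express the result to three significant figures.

8.48 meV

n₂/n₁ = (g₂/g₁) exp[−(E₂−E₁)/kT] = 0.582.
⇒ (E₂−E₁)/kT = ln((3/1)/0.582) = ln(5.1546) = 1.6399.
kT = 13.9 meV / 1.6399 = 8.48 meV.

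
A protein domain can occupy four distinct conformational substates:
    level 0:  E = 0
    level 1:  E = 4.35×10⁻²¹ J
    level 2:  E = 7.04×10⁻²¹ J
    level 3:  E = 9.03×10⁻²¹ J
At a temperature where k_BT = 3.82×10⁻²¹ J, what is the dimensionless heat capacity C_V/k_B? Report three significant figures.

Eᵢ/kT = 0, 1.1387, 1.8429, 2.3639.
Z = Σ e^(−Eᵢ/kT) = e^(−0) + e^(−1.1387) + e^(−1.8429) + e^(−2.3639) = 1.0000 + 0.32024 + 0.15836 + 0.094053 = 1.5727.
⟨E⟩ = 2.1347, ⟨E²⟩ = 13.720.
C_V/k_B = (⟨E²⟩ − ⟨E⟩²)/(kT)² = (13.720 − 4.5569)/14.592 = 0.628.

0.628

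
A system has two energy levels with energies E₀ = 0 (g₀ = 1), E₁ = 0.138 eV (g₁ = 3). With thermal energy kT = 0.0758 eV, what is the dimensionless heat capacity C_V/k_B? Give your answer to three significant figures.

Eᵢ/kT = 0, 1.8206.
Z = Σ gᵢe^(−Eᵢ/kT) = 1·e^(−0) + 3·e^(−1.8206) = 1.0000 + 0.48579 = 1.4858.
⟨E⟩ = 0.045120 eV, ⟨E²⟩ = 0.0062265 eV².
C_V/k_B = (⟨E²⟩ − ⟨E⟩²)/(kT)² = (0.0062265 − 0.0020358)/0.0057456 = 0.729.

0.729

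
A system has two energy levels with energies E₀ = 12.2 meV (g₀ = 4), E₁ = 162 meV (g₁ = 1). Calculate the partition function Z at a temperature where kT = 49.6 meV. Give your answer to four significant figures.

Z = 3.166

Eᵢ/kT = 0.245968, 3.26613.
Z = Σ gᵢe^(−Eᵢ/kT) = 4·e^(−0.245968) + 1·e^(−3.26613) = 3.12779 + 0.0381538 = 3.16594.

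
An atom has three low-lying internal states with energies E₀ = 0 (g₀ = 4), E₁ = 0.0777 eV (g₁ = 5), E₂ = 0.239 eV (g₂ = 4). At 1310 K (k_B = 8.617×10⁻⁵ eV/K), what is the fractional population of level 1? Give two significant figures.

k_BT = 8.617×10⁻⁵ × 1310 K = 0.1129 eV.
Eᵢ/kT = 0, 0.6882, 2.117.
Z = Σ gᵢe^(−Eᵢ/kT) = 4·e^(−0) + 5·e^(−0.6882) + 4·e^(−2.117) = 4.000 + 2.512 + 0.4816 = 6.994.
P₁ = g₁ e^(−E₁/kT) / Z = 2.512/6.994 = 0.36.

0.36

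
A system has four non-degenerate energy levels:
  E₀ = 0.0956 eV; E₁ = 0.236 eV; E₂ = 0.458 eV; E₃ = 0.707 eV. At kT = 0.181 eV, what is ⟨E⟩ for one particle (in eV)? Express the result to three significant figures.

0.178 eV

Eᵢ/kT = 0.52818, 1.3039, 2.5304, 3.9061.
Z = Σ e^(−Eᵢ/kT) = e^(−0.52818) + e^(−1.3039) + e^(−2.5304) + e^(−3.9061) = 0.58968 + 0.27147 + 0.079627 + 0.020119 = 0.96090.
⟨E⟩ = Σ Eᵢ e^(−Eᵢ/kT) / Z = (0.0956·0.58968 + 0.236·0.27147 + 0.458·0.079627 + 0.707·0.020119) / 0.96090 = 0.178 eV.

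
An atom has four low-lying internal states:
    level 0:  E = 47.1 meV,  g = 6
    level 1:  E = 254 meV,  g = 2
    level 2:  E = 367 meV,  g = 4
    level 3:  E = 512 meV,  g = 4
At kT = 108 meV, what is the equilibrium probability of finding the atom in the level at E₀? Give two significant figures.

Eᵢ/kT = 0.4361, 2.352, 3.398, 4.741.
Z = Σ gᵢe^(−Eᵢ/kT) = 6·e^(−0.4361) + 2·e^(−2.352) + 4·e^(−3.398) + 4·e^(−4.741) = 3.879 + 0.1904 + 0.1338 + 0.03492 = 4.238.
P₀ = g₀ e^(−E₀/kT) / Z = 3.879/4.238 = 0.92.

0.92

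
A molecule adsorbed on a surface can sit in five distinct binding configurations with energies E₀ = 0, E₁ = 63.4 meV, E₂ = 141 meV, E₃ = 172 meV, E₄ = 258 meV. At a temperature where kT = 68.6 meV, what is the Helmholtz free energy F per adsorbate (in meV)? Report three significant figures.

Eᵢ/kT = 0, 0.92420, 2.0554, 2.5073, 3.7609.
Z = Σ e^(−Eᵢ/kT) = e^(−0) + e^(−0.92420) + e^(−2.0554) + e^(−2.5073) + e^(−3.7609) = 1.0000 + 0.39685 + 0.12804 + 0.081488 + 0.023263 = 1.6296.
F = −kT ln Z = −68.6 × ln(1.6296) = −68.6 × 0.48833 = -33.5 meV.

-33.5 meV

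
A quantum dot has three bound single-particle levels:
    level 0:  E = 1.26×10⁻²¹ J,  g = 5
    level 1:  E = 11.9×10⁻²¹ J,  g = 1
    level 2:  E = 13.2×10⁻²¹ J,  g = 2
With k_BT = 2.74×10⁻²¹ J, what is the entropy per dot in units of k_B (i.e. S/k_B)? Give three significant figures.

Eᵢ/kT = 0.45985, 4.3431, 4.8175.
Z = Σ gᵢe^(−Eᵢ/kT) = 5·e^(−0.45985) + 1·e^(−4.3431) + 2·e^(−4.8175) = 3.1569 + 0.012996 + 0.016174 = 3.1861.
⟨E⟩ = Σ EᵢPᵢ = 1.3640 ×10⁻²¹ J.
S/k_B = ln Z + ⟨E⟩/kT = ln(3.1861) + 1.3640/2.74 = 1.1588 + 0.49781 = 1.66.

1.66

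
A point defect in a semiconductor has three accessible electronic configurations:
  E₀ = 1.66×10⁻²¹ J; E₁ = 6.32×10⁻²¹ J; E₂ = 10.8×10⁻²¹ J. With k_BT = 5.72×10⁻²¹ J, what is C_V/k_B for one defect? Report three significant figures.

0.320

Eᵢ/kT = 0.29021, 1.1049, 1.8881.
Z = Σ e^(−Eᵢ/kT) = e^(−0.29021) + e^(−1.1049) + e^(−1.8881) = 0.74811 + 0.33124 + 0.15136 = 1.2307.
⟨E⟩ = 4.0383, ⟨E²⟩ = 26.771.
C_V/k_B = (⟨E²⟩ − ⟨E⟩²)/(kT)² = (26.771 − 16.308)/32.718 = 0.320.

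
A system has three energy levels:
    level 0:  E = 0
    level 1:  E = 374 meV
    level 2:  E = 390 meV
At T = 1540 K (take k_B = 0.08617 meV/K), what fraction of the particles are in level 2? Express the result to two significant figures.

0.048

k_BT = 0.08617 × 1540 K = 132.7 meV.
Eᵢ/kT = 0, 2.818, 2.939.
Z = Σ e^(−Eᵢ/kT) = e^(−0) + e^(−2.818) + e^(−2.939) = 1.000 + 0.05973 + 0.05292 = 1.113.
P₂ = e^(−E₂/kT) / Z = 0.05292/1.113 = 0.048.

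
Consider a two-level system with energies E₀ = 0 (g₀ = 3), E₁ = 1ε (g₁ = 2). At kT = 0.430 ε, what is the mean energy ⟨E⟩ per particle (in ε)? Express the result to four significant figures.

0.06117 ε

Eᵢ/kT = 0, 2.32558.
Z = Σ gᵢe^(−Eᵢ/kT) = 3·e^(−0) + 2·e^(−2.32558) = 3.00000 + 0.195453 = 3.19545.
⟨E⟩ = Σ Eᵢ gᵢe^(−Eᵢ/kT) / Z = (0·3.00000 + 1·0.195453) / 3.19545 = 0.06117 ε.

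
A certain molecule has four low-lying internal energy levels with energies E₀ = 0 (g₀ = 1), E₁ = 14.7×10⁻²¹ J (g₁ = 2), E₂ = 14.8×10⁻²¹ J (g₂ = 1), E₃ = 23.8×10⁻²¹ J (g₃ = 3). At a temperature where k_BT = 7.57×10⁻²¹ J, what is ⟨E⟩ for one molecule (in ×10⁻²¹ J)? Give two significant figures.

6.0 ×10⁻²¹ J

Eᵢ/kT = 0, 1.942, 1.955, 3.144.
Z = Σ gᵢe^(−Eᵢ/kT) = 1·e^(−0) + 2·e^(−1.942) + 1·e^(−1.955) + 3·e^(−3.144) = 1.000 + 0.2868 + 0.1416 + 0.1293 = 1.558.
⟨E⟩ = Σ Eᵢ gᵢe^(−Eᵢ/kT) / Z = (0·1.000 + 14.7·0.2868 + 14.8·0.1416 + 23.8·0.1293) / 1.558 = 6.0 ×10⁻²¹ J.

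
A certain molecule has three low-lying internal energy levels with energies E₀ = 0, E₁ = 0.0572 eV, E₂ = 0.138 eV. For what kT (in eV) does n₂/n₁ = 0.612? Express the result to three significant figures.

0.165 eV

n₂/n₁ = exp[−(E₂−E₁)/kT] = 0.612.
⇒ (E₂−E₁)/kT = ln(1/0.612) = ln(1.6340) = 0.49103.
kT = 0.0808 eV / 0.49103 = 0.165 eV.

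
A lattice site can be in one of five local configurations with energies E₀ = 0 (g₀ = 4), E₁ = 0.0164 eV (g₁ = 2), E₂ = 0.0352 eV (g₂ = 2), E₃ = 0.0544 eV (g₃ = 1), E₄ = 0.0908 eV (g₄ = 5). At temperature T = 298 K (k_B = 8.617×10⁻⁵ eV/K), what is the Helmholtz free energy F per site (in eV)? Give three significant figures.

-0.0453 eV

k_BT = 8.617×10⁻⁵ × 298 K = 0.025679 eV.
Eᵢ/kT = 0, 0.63865, 1.3708, 2.1185, 3.5360.
Z = Σ gᵢe^(−Eᵢ/kT) = 4·e^(−0) + 2·e^(−0.63865) + 2·e^(−1.3708) + 1·e^(−2.1185) + 5·e^(−3.5360) = 4.0000 + 1.0560 + 0.50781 + 0.12021 + 0.14565 = 5.8297.
F = −kT ln Z = −0.025679 × ln(5.8297) = −0.025679 × 1.7630 = -0.0453 eV.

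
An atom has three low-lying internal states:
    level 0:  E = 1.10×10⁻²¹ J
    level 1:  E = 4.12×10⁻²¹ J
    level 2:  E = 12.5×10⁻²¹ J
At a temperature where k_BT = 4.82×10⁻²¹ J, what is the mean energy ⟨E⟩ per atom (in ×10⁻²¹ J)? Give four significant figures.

2.749 ×10⁻²¹ J

Eᵢ/kT = 0.228216, 0.854772, 2.59336.
Z = Σ e^(−Eᵢ/kT) = e^(−0.228216) + e^(−0.854772) + e^(−2.59336) = 0.795952 + 0.425380 + 0.0747684 = 1.29610.
⟨E⟩ = Σ Eᵢ e^(−Eᵢ/kT) / Z = (1.10·0.795952 + 4.12·0.425380 + 12.5·0.0747684) / 1.29610 = 2.749 ×10⁻²¹ J.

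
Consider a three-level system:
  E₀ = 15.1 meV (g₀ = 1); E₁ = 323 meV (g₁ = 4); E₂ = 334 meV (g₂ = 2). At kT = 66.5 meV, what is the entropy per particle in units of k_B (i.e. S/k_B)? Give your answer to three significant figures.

0.300

Eᵢ/kT = 0.22707, 4.8571, 5.0226.
Z = Σ gᵢe^(−Eᵢ/kT) = 1·e^(−0.22707) + 4·e^(−4.8571) + 2·e^(−5.0226) = 0.79686 + 0.031092 + 0.013175 = 0.84113.
⟨E⟩ = Σ EᵢPᵢ = 31.476 meV.
S/k_B = ln Z + ⟨E⟩/kT = ln(0.84113) + 31.476/66.5 = -0.17301 + 0.47332 = 0.300.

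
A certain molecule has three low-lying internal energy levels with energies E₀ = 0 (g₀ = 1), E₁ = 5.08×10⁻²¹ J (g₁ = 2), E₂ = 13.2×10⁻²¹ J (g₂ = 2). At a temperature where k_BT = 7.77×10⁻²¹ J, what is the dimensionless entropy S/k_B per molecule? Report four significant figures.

1.419

Eᵢ/kT = 0, 0.653797, 1.69884.
Z = Σ gᵢe^(−Eᵢ/kT) = 1·e^(−0) + 2·e^(−0.653797) + 2·e^(−1.69884) = 1.00000 + 1.04013 + 0.365791 = 2.40592.
⟨E⟩ = Σ EᵢPᵢ = 4.20309 ×10⁻²¹ J.
S/k_B = ln Z + ⟨E⟩/kT = ln(2.40592) + 4.20309/7.77 = 0.877932 + 0.540938 = 1.419.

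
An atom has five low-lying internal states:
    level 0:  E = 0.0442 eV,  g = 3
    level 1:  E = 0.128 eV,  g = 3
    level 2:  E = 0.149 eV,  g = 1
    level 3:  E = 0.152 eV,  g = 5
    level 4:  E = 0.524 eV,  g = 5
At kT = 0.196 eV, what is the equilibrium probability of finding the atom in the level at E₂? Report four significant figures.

Eᵢ/kT = 0.225510, 0.653061, 0.760204, 0.775510, 2.67347.
Z = Σ gᵢe^(−Eᵢ/kT) = 3·e^(−0.225510) + 3·e^(−0.653061) + 1·e^(−0.760204) + 5·e^(−0.775510) + 5·e^(−2.67347) = 2.39433 + 1.56135 + 0.467571 + 2.30234 + 0.345062 = 7.07065.
P₂ = g₂ e^(−E₂/kT) / Z = 0.467571/7.07065 = 0.06613.

0.06613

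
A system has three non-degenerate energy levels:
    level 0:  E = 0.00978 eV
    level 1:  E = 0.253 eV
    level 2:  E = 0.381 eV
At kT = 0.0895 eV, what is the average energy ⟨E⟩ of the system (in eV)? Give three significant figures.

0.0300 eV

Eᵢ/kT = 0.10927, 2.8268, 4.2570.
Z = Σ e^(−Eᵢ/kT) = e^(−0.10927) + e^(−2.8268) + e^(−4.2570) = 0.89649 + 0.059202 + 0.014165 = 0.96986.
⟨E⟩ = Σ Eᵢ e^(−Eᵢ/kT) / Z = (0.00978·0.89649 + 0.253·0.059202 + 0.381·0.014165) / 0.96986 = 0.0300 eV.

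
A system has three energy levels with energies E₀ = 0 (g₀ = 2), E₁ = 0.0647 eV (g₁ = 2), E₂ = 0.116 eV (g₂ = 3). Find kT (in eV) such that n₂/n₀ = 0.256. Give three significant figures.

n₂/n₀ = (g₂/g₀) exp[−(E₂−E₀)/kT] = 0.256.
⇒ (E₂−E₀)/kT = ln((3/2)/0.256) = ln(5.8594) = 1.7680.
kT = 0.116 eV / 1.7680 = 0.0656 eV.

0.0656 eV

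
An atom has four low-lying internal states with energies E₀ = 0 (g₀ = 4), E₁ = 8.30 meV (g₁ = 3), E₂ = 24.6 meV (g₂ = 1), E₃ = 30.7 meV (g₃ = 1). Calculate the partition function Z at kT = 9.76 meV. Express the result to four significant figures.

Eᵢ/kT = 0, 0.850410, 2.52049, 3.14549.
Z = Σ gᵢe^(−Eᵢ/kT) = 4·e^(−0) + 3·e^(−0.850410) + 1·e^(−2.52049) + 1·e^(−3.14549) = 4.00000 + 1.28172 + 0.0804202 + 0.0430458 = 5.40519.

Z = 5.405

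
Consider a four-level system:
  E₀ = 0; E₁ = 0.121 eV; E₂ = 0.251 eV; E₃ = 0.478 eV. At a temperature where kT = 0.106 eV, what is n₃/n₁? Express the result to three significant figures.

n₃/n₁ = exp[−(E₃−E₁)/kT] = exp(−(0.357 eV)/(0.106 eV)) = exp(-3.3679) = 0.0345.

0.0345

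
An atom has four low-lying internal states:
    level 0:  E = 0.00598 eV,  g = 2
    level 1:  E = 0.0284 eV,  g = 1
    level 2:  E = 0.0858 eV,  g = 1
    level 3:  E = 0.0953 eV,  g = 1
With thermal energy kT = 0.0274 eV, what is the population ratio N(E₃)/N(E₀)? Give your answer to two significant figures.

0.019

n₃/n₀ = (g₃/g₀) exp[−(E₃−E₀)/kT] = (1/2) × exp(−(0.08932 eV)/(0.0274 eV)) = (1/2) × exp(-3.260) = 0.019.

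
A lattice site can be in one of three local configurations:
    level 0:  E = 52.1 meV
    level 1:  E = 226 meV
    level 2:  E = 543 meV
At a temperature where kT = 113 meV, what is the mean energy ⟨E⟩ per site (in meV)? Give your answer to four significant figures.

Eᵢ/kT = 0.461062, 2.00000, 4.80531.
Z = Σ e^(−Eᵢ/kT) = e^(−0.461062) + e^(−2.00000) + e^(−4.80531) = 0.630614 + 0.135335 + 0.00818616 = 0.774135.
⟨E⟩ = Σ Eᵢ e^(−Eᵢ/kT) / Z = (52.1·0.630614 + 226·0.135335 + 543·0.00818616) / 0.774135 = 87.69 meV.

87.69 meV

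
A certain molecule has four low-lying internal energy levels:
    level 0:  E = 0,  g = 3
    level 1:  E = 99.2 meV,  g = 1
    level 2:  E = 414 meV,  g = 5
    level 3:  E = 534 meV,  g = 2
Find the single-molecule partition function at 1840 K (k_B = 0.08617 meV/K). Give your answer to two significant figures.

Z = 4.0

k_BT = 0.08617 × 1840 K = 158.6 meV.
Eᵢ/kT = 0, 0.6255, 2.610, 3.367.
Z = Σ gᵢe^(−Eᵢ/kT) = 3·e^(−0) + 1·e^(−0.6255) + 5·e^(−2.610) + 2·e^(−3.367) = 3.000 + 0.5350 + 0.3677 + 0.06899 = 3.972.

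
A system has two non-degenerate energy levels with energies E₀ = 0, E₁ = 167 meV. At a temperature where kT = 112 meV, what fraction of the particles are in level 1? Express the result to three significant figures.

0.184

Eᵢ/kT = 0, 1.4911.
Z = Σ e^(−Eᵢ/kT) = e^(−0) + e^(−1.4911) = 1.0000 + 0.22512 = 1.2251.
P₁ = e^(−E₁/kT) / Z = 0.22512/1.2251 = 0.184.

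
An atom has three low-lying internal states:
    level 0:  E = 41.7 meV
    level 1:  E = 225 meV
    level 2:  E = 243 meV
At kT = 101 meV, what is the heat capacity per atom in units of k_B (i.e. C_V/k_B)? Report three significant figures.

0.639

Eᵢ/kT = 0.41287, 2.2277, 2.4059.
Z = Σ e^(−Eᵢ/kT) = e^(−0.41287) + e^(−2.2277) + e^(−2.4059) = 0.66175 + 0.10778 + 0.090184 = 0.85971.
⟨E⟩ = 85.797 meV, ⟨E²⟩ = 13880 meV².
C_V/k_B = (⟨E²⟩ − ⟨E⟩²)/(kT)² = (13880 − 7361.1)/10201 = 0.639.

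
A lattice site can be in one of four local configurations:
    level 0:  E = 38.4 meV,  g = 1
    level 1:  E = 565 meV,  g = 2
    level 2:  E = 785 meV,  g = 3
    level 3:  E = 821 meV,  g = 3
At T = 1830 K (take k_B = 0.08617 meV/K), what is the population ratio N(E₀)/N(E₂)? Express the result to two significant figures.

38

k_BT = 0.08617 × 1830 K = 157.7 meV.
n₀/n₂ = (g₀/g₂) exp[−(E₀−E₂)/kT] = (1/3) × exp(−(-746.6 meV)/(157.7 meV)) = (1/3) × exp(4.734) = 38.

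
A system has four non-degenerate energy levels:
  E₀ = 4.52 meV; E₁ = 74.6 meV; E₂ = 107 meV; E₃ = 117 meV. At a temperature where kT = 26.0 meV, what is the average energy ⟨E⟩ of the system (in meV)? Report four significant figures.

Eᵢ/kT = 0.173846, 2.86923, 4.11538, 4.50000.
Z = Σ e^(−Eᵢ/kT) = e^(−0.173846) + e^(−2.86923) + e^(−4.11538) + e^(−4.50000) = 0.840426 + 0.0567426 + 0.0163197 + 0.0111090 = 0.924597.
⟨E⟩ = Σ Eᵢ e^(−Eᵢ/kT) / Z = (4.52·0.840426 + 74.6·0.0567426 + 107·0.0163197 + 117·0.0111090) / 0.924597 = 11.98 meV.

11.98 meV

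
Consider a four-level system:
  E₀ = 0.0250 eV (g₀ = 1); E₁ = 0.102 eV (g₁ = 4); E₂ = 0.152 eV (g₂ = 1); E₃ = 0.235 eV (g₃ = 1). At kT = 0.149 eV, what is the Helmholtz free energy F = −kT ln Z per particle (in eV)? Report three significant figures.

Eᵢ/kT = 0.16779, 0.68456, 1.0201, 1.5772.
Z = Σ gᵢe^(−Eᵢ/kT) = 1·e^(−0.16779) + 4·e^(−0.68456) + 1·e^(−1.0201) + 1·e^(−1.5772) = 0.84553 + 2.0172 + 0.36056 + 0.20655 = 3.4298.
F = −kT ln Z = −0.149 × ln(3.4298) = −0.149 × 1.2325 = -0.184 eV.

-0.184 eV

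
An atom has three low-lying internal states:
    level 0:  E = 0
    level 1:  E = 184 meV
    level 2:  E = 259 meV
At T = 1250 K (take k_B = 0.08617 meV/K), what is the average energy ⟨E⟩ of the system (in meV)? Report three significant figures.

k_BT = 0.08617 × 1250 K = 107.71 meV.
Eᵢ/kT = 0, 1.7083, 2.4046.
Z = Σ e^(−Eᵢ/kT) = e^(−0) + e^(−1.7083) + e^(−2.4046) = 1.0000 + 0.18117 + 0.090302 = 1.2715.
⟨E⟩ = Σ Eᵢ e^(−Eᵢ/kT) / Z = (0·1.0000 + 184·0.18117 + 259·0.090302) / 1.2715 = 44.6 meV.

44.6 meV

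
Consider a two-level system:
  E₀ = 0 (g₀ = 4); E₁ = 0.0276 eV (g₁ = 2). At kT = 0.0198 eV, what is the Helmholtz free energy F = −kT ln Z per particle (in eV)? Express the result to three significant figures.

-0.0298 eV

Eᵢ/kT = 0, 1.3939.
Z = Σ gᵢe^(−Eᵢ/kT) = 4·e^(−0) + 2·e^(−1.3939) = 4.0000 + 0.49621 = 4.4962.
F = −kT ln Z = −0.0198 × ln(4.4962) = −0.0198 × 1.5032 = -0.0298 eV.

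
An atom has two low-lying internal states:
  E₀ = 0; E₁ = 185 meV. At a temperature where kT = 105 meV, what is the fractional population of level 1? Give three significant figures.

Eᵢ/kT = 0, 1.7619.
Z = Σ e^(−Eᵢ/kT) = e^(−0) + e^(−1.7619) = 1.0000 + 0.17172 = 1.1717.
P₁ = e^(−E₁/kT) / Z = 0.17172/1.1717 = 0.147.

0.147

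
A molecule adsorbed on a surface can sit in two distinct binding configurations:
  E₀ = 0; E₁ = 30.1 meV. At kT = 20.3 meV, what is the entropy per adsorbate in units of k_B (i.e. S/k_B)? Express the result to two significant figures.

0.48

Eᵢ/kT = 0, 1.483.
Z = Σ e^(−Eᵢ/kT) = e^(−0) + e^(−1.483) = 1.000 + 0.2270 = 1.227.
⟨E⟩ = Σ EᵢPᵢ = 5.569 meV.
S/k_B = ln Z + ⟨E⟩/kT = ln(1.227) + 5.569/20.3 = 0.2046 + 0.2743 = 0.48.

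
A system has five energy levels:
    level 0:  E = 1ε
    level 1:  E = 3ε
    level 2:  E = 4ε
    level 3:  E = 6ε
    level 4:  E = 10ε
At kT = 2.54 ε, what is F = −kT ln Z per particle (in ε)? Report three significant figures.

Eᵢ/kT = 0.39370, 1.1811, 1.5748, 2.3622, 3.9370.
Z = Σ e^(−Eᵢ/kT) = e^(−0.39370) + e^(−1.1811) + e^(−1.5748) + e^(−2.3622) + e^(−3.9370) = 0.67456 + 0.30694 + 0.20705 + 0.094213 + 0.019507 = 1.3023.
F = −kT ln Z = −2.54 × ln(1.3023) = −2.54 × 0.26413 = -0.671 ε.

-0.671 ε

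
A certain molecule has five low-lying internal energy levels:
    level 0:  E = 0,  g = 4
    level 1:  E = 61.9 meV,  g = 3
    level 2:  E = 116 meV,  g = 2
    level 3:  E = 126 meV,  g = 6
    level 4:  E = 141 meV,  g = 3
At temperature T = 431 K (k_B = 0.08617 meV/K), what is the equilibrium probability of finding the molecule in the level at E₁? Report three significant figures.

k_BT = 0.08617 × 431 K = 37.139 meV.
Eᵢ/kT = 0, 1.6667, 3.1234, 3.3927, 3.7965.
Z = Σ gᵢe^(−Eᵢ/kT) = 4·e^(−0) + 3·e^(−1.6667) + 2·e^(−3.1234) + 6·e^(−3.3927) + 3·e^(−3.7965) = 4.0000 + 0.56661 + 0.088015 + 0.20171 + 0.067348 = 4.9237.
P₁ = g₁ e^(−E₁/kT) / Z = 0.56661/4.9237 = 0.115.

0.115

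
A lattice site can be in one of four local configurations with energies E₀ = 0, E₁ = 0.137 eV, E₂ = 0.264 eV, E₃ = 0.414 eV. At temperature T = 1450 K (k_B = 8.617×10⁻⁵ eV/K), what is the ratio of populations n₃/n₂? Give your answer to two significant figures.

0.30

k_BT = 8.617×10⁻⁵ × 1450 K = 0.1249 eV.
n₃/n₂ = exp[−(E₃−E₂)/kT] = exp(−(0.150 eV)/(0.1249 eV)) = exp(-1.201) = 0.30.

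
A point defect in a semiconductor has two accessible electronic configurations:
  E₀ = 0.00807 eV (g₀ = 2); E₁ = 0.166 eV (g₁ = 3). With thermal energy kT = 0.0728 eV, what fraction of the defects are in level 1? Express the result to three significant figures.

Eᵢ/kT = 0.11085, 2.2802.
Z = Σ gᵢe^(−Eᵢ/kT) = 2·e^(−0.11085) + 3·e^(−2.2802) = 1.7901 + 0.30679 = 2.0969.
P₁ = g₁ e^(−E₁/kT) / Z = 0.30679/2.0969 = 0.146.

0.146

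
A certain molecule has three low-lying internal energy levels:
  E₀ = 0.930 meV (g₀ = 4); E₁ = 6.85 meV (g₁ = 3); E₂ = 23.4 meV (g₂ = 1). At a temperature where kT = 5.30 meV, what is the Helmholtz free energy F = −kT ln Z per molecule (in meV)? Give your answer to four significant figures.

-7.596 meV

Eᵢ/kT = 0.175472, 1.29245, 4.41509.
Z = Σ gᵢe^(−Eᵢ/kT) = 4·e^(−0.175472) + 3·e^(−1.29245) + 1·e^(−4.41509) = 3.35624 + 0.823792 + 0.0120935 = 4.19213.
F = −kT ln Z = −5.30 × ln(4.19213) = −5.30 × 1.43321 = -7.596 meV.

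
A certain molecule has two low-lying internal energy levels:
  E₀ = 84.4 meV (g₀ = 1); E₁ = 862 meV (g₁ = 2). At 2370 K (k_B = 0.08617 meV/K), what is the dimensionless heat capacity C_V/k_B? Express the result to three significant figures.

k_BT = 0.08617 × 2370 K = 204.22 meV.
Eᵢ/kT = 0.41328, 4.2209.
Z = Σ gᵢe^(−Eᵢ/kT) = 1·e^(−0.41328) + 2·e^(−4.2209) = 0.66148 + 0.029371 = 0.69085.
⟨E⟩ = 117.46 meV, ⟨E²⟩ = 38411 meV².
C_V/k_B = (⟨E²⟩ − ⟨E⟩²)/(kT)² = (38411 − 13797)/41706 = 0.590.

0.590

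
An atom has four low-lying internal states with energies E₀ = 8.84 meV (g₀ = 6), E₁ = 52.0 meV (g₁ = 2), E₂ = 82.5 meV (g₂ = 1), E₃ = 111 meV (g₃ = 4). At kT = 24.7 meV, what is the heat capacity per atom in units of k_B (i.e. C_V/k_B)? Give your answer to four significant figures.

0.3785

Eᵢ/kT = 0.357895, 2.10526, 3.34008, 4.49393.
Z = Σ gᵢe^(−Eᵢ/kT) = 6·e^(−0.357895) + 2·e^(−2.10526) + 1·e^(−3.34008) + 4·e^(−4.49393) = 4.19488 + 0.243628 + 0.0354341 + 0.0447065 = 4.51865.
⟨E⟩ = 12.7554 meV, ⟨E²⟩ = 393.610 meV².
C_V/k_B = (⟨E²⟩ − ⟨E⟩²)/(kT)² = (393.610 − 162.700)/610.090 = 0.3785.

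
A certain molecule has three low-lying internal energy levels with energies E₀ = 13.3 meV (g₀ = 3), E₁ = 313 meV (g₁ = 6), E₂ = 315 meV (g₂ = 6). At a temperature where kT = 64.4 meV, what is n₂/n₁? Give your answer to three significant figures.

n₂/n₁ = (g₂/g₁) exp[−(E₂−E₁)/kT] = (6/6) × exp(−(2 meV)/(64.4 meV)) = (6/6) × exp(-0.031056) = 0.969.

0.969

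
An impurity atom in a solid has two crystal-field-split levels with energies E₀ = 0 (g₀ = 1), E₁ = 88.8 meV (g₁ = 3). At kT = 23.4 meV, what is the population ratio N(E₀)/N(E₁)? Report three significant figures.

14.8

n₀/n₁ = (g₀/g₁) exp[−(E₀−E₁)/kT] = (1/3) × exp(−(-88.8 meV)/(23.4 meV)) = (1/3) × exp(3.7949) = 14.8.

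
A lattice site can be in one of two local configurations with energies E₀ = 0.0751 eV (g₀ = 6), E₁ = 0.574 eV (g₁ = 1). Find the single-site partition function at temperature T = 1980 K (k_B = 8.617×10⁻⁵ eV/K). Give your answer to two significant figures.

k_BT = 8.617×10⁻⁵ × 1980 K = 0.1706 eV.
Eᵢ/kT = 0.4402, 3.365.
Z = Σ gᵢe^(−Eᵢ/kT) = 6·e^(−0.4402) + 1·e^(−3.365) = 3.863 + 0.03456 = 3.898.

Z = 3.9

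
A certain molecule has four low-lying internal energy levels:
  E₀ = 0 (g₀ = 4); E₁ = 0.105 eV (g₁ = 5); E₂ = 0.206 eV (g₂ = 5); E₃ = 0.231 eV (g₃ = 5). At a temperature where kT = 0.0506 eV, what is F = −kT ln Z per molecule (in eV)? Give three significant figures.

Eᵢ/kT = 0, 2.0751, 4.0711, 4.5652.
Z = Σ gᵢe^(−Eᵢ/kT) = 4·e^(−0) + 5·e^(−2.0751) + 5·e^(−4.0711) + 5·e^(−4.5652) = 4.0000 + 0.62772 + 0.085293 + 0.052039 = 4.7651.
F = −kT ln Z = −0.0506 × ln(4.7651) = −0.0506 × 1.5613 = -0.0790 eV.

-0.0790 eV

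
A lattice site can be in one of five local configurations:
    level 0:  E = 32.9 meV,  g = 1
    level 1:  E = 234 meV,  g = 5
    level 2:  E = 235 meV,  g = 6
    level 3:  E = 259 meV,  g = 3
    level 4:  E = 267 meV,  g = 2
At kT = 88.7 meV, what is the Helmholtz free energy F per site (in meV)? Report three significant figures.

Eᵢ/kT = 0.37091, 2.6381, 2.6494, 2.9200, 3.0101.
Z = Σ gᵢe^(−Eᵢ/kT) = 1·e^(−0.37091) + 5·e^(−2.6381) + 6·e^(−2.6494) + 3·e^(−2.9200) + 2·e^(−3.0101) = 0.69011 + 0.35748 + 0.42416 + 0.16180 + 0.098573 = 1.7321.
F = −kT ln Z = −88.7 × ln(1.7321) = −88.7 × 0.54933 = -48.7 meV.

-48.7 meV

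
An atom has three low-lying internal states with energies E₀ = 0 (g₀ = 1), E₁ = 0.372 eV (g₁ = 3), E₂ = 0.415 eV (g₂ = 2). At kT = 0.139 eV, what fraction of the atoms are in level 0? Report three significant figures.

0.765

Eᵢ/kT = 0, 2.6763, 2.9856.
Z = Σ gᵢe^(−Eᵢ/kT) = 1·e^(−0) + 3·e^(−2.6763) + 2·e^(−2.9856) = 1.0000 + 0.20645 + 0.10102 = 1.3075.
P₀ = g₀ e^(−E₀/kT) / Z = 1.0000/1.3075 = 0.765.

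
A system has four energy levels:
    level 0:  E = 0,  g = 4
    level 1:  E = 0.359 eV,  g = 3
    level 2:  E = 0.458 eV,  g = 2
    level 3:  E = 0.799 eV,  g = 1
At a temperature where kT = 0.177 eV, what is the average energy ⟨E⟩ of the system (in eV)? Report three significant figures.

0.0481 eV

Eᵢ/kT = 0, 2.0282, 2.5876, 4.5141.
Z = Σ gᵢe^(−Eᵢ/kT) = 4·e^(−0) + 3·e^(−2.0282) + 2·e^(−2.5876) + 1·e^(−4.5141) = 4.0000 + 0.39472 + 0.15040 + 0.010953 = 4.5561.
⟨E⟩ = Σ Eᵢ gᵢe^(−Eᵢ/kT) / Z = (0·4.0000 + 0.359·0.39472 + 0.458·0.15040 + 0.799·0.010953) / 4.5561 = 0.0481 eV.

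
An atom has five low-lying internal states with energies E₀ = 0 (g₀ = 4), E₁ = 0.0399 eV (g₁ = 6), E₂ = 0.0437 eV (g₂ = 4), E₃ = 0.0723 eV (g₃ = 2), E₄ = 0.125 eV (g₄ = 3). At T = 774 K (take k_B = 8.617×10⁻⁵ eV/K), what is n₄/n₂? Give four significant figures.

k_BT = 8.617×10⁻⁵ × 774 K = 0.0666956 eV.
n₄/n₂ = (g₄/g₂) exp[−(E₄−E₂)/kT] = (3/4) × exp(−(0.0813 eV)/(0.0666956 eV)) = (3/4) × exp(-1.21897) = 0.2217.

0.2217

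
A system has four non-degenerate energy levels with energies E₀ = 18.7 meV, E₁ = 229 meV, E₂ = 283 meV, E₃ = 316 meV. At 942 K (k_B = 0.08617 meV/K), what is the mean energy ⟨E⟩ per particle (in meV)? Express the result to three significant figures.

k_BT = 0.08617 × 942 K = 81.172 meV.
Eᵢ/kT = 0.23038, 2.8212, 3.4864, 3.8930.
Z = Σ e^(−Eᵢ/kT) = e^(−0.23038) + e^(−2.8212) + e^(−3.4864) + e^(−3.8930) = 0.79423 + 0.059534 + 0.030611 + 0.020384 = 0.90476.
⟨E⟩ = Σ Eᵢ e^(−Eᵢ/kT) / Z = (18.7·0.79423 + 229·0.059534 + 283·0.030611 + 316·0.020384) / 0.90476 = 48.2 meV.

48.2 meV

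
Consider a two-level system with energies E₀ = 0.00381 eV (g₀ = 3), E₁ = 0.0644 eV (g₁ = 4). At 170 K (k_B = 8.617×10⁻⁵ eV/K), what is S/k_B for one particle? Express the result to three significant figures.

k_BT = 8.617×10⁻⁵ × 170 K = 0.014649 eV.
Eᵢ/kT = 0.26009, 4.3962.
Z = Σ gᵢe^(−Eᵢ/kT) = 3·e^(−0.26009) + 4·e^(−4.3962) = 2.3129 + 0.049296 = 2.3622.
⟨E⟩ = Σ EᵢPᵢ = 0.0050744 eV.
S/k_B = ln Z + ⟨E⟩/kT = ln(2.3622) + 0.0050744/0.014649 = 0.85959 + 0.34640 = 1.21.

1.21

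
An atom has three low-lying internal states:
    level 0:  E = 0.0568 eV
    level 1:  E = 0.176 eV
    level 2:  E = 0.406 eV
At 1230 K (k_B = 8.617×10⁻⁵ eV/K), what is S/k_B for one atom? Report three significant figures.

0.667

k_BT = 8.617×10⁻⁵ × 1230 K = 0.10599 eV.
Eᵢ/kT = 0.53590, 1.6605, 3.8306.
Z = Σ e^(−Eᵢ/kT) = e^(−0.53590) + e^(−1.6605) + e^(−3.8306) = 0.58514 + 0.19004 + 0.021697 = 0.79688.
⟨E⟩ = Σ EᵢPᵢ = 0.094734 eV.
S/k_B = ln Z + ⟨E⟩/kT = ln(0.79688) + 0.094734/0.10599 = -0.22705 + 0.89380 = 0.667.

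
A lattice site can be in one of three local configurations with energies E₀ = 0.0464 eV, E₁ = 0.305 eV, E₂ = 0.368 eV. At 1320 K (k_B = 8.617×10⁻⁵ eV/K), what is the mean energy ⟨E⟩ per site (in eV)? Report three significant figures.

k_BT = 8.617×10⁻⁵ × 1320 K = 0.11374 eV.
Eᵢ/kT = 0.40795, 2.6816, 3.2354.
Z = Σ e^(−Eᵢ/kT) = e^(−0.40795) + e^(−2.6816) + e^(−3.2354) = 0.66501 + 0.068454 + 0.039344 = 0.77281.
⟨E⟩ = Σ Eᵢ e^(−Eᵢ/kT) / Z = (0.0464·0.66501 + 0.305·0.068454 + 0.368·0.039344) / 0.77281 = 0.0857 eV.

0.0857 eV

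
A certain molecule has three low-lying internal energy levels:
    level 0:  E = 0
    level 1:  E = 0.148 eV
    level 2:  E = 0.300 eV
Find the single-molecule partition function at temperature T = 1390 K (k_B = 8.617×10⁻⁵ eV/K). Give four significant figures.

Z = 1.372

k_BT = 8.617×10⁻⁵ × 1390 K = 0.119776 eV.
Eᵢ/kT = 0, 1.23564, 2.50468.
Z = Σ e^(−Eᵢ/kT) = e^(−0) + e^(−1.23564) + e^(−2.50468) = 1.00000 + 0.290649 + 0.0817017 = 1.37235.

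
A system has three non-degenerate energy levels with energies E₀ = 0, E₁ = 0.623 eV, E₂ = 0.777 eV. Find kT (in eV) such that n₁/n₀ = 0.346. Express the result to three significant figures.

0.587 eV

n₁/n₀ = exp[−(E₁−E₀)/kT] = 0.346.
⇒ (E₁−E₀)/kT = ln(1/0.346) = ln(2.8902) = 1.0613.
kT = 0.623 eV / 1.0613 = 0.587 eV.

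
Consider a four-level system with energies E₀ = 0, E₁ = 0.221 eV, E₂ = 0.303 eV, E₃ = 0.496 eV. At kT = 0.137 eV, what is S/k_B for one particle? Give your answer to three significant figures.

Eᵢ/kT = 0, 1.6131, 2.2117, 3.6204.
Z = Σ e^(−Eᵢ/kT) = e^(−0) + e^(−1.6131) + e^(−2.2117) + e^(−3.6204) = 1.0000 + 0.19927 + 0.10951 + 0.026772 = 1.3356.
⟨E⟩ = Σ EᵢPᵢ = 0.067759 eV.
S/k_B = ln Z + ⟨E⟩/kT = ln(1.3356) + 0.067759/0.137 = 0.28938 + 0.49459 = 0.784.

0.784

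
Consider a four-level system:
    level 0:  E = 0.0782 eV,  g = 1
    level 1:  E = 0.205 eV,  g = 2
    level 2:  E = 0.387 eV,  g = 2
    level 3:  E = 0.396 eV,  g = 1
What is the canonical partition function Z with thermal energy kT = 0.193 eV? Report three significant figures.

Eᵢ/kT = 0.40518, 1.0622, 2.0052, 2.0518.
Z = Σ gᵢe^(−Eᵢ/kT) = 1·e^(−0.40518) + 2·e^(−1.0622) + 2·e^(−2.0052) + 1·e^(−2.0518) = 0.66686 + 0.69139 + 0.26927 + 0.12850 = 1.7560.

Z = 1.76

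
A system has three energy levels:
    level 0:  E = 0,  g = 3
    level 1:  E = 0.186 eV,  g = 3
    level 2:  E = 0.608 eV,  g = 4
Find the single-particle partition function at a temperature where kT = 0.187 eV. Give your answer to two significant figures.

Eᵢ/kT = 0, 0.9947, 3.251.
Z = Σ gᵢe^(−Eᵢ/kT) = 3·e^(−0) + 3·e^(−0.9947) + 4·e^(−3.251) = 3.000 + 1.110 + 0.1549 = 4.265.

Z = 4.3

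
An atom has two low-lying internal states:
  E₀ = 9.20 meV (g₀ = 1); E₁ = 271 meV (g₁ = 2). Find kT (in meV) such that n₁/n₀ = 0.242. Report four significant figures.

n₁/n₀ = (g₁/g₀) exp[−(E₁−E₀)/kT] = 0.242.
⇒ (E₁−E₀)/kT = ln((2/1)/0.242) = ln(8.26446) = 2.11196.
kT = 261.80 meV / 2.11196 = 124.0 meV.

124.0 meV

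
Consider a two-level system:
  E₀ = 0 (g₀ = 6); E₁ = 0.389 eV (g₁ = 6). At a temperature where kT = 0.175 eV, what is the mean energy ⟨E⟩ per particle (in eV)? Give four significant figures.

0.03801 eV

Eᵢ/kT = 0, 2.22286.
Z = Σ gᵢe^(−Eᵢ/kT) = 6·e^(−0) + 6·e^(−2.22286) = 6.00000 + 0.649794 = 6.64979.
⟨E⟩ = Σ Eᵢ gᵢe^(−Eᵢ/kT) / Z = (0·6.00000 + 0.389·0.649794) / 6.64979 = 0.03801 eV.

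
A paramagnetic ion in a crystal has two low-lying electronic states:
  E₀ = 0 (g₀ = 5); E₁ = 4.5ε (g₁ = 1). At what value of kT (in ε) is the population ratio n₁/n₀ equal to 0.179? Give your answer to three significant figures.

n₁/n₀ = (g₁/g₀) exp[−(E₁−E₀)/kT] = 0.179.
⇒ (E₁−E₀)/kT = ln((1/5)/0.179) = ln(1.1173) = 0.11092.
kT = 4.5ε / 0.11092 = 40.6 ε.

40.6 ε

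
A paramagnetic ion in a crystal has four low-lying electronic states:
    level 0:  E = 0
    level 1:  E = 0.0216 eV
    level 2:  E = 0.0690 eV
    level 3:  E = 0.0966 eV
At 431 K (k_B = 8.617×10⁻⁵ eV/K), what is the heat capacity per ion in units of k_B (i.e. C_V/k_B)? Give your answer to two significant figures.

k_BT = 8.617×10⁻⁵ × 431 K = 0.03714 eV.
Eᵢ/kT = 0, 0.5816, 1.858, 2.601.
Z = Σ e^(−Eᵢ/kT) = e^(−0) + e^(−0.5816) + e^(−1.858) + e^(−2.601) = 1.000 + 0.5590 + 0.1560 + 0.07420 = 1.789.
⟨E⟩ = 0.01677 eV, ⟨E²⟩ = 0.0009480 eV².
C_V/k_B = (⟨E²⟩ − ⟨E⟩²)/(kT)² = (0.0009480 − 0.0002812)/0.001379 = 0.48.

0.48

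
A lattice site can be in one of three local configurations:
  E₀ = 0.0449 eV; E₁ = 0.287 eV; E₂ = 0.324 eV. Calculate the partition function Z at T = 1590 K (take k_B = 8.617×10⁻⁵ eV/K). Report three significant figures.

Z = 0.938

k_BT = 8.617×10⁻⁵ × 1590 K = 0.13701 eV.
Eᵢ/kT = 0.32771, 2.0947, 2.3648.
Z = Σ e^(−Eᵢ/kT) = e^(−0.32771) + e^(−2.0947) + e^(−2.3648) = 0.72057 + 0.12311 + 0.093968 = 0.93765.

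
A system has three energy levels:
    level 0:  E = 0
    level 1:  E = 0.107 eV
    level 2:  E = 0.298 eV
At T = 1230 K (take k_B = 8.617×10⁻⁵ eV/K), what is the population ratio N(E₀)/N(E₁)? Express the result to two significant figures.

2.7

k_BT = 8.617×10⁻⁵ × 1230 K = 0.1060 eV.
n₀/n₁ = exp[−(E₀−E₁)/kT] = exp(−(-0.107 eV)/(0.1060 eV)) = exp(1.009) = 2.7.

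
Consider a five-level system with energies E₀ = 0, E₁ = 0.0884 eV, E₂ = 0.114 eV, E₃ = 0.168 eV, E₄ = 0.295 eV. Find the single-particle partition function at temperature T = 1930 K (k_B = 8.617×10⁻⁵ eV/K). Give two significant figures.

k_BT = 8.617×10⁻⁵ × 1930 K = 0.1663 eV.
Eᵢ/kT = 0, 0.5316, 0.6855, 1.010, 1.774.
Z = Σ e^(−Eᵢ/kT) = e^(−0) + e^(−0.5316) + e^(−0.6855) + e^(−1.010) + e^(−1.774) = 1.000 + 0.5877 + 0.5038 + 0.3642 + 0.1697 = 2.625.

Z = 2.6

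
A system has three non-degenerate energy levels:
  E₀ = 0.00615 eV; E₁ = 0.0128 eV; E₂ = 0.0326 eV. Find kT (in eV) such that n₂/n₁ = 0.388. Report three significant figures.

0.0209 eV

n₂/n₁ = exp[−(E₂−E₁)/kT] = 0.388.
⇒ (E₂−E₁)/kT = ln(1/0.388) = ln(2.5773) = 0.94674.
kT = 0.0198 eV / 0.94674 = 0.0209 eV.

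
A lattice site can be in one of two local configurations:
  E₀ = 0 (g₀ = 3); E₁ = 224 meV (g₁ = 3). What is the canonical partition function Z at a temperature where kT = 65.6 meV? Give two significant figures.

Z = 3.1

Eᵢ/kT = 0, 3.415.
Z = Σ gᵢe^(−Eᵢ/kT) = 3·e^(−0) + 3·e^(−3.415) = 3.000 + 0.09863 = 3.099.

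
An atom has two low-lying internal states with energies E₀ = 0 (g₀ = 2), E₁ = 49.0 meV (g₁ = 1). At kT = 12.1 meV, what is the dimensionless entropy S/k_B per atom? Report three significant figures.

0.737

Eᵢ/kT = 0, 4.0496.
Z = Σ gᵢe^(−Eᵢ/kT) = 2·e^(−0) + 1·e^(−4.0496) = 2.0000 + 0.017429 = 2.0174.
⟨E⟩ = Σ EᵢPᵢ = 0.42333 meV.
S/k_B = ln Z + ⟨E⟩/kT = ln(2.0174) + 0.42333/12.1 = 0.70181 + 0.034986 = 0.737.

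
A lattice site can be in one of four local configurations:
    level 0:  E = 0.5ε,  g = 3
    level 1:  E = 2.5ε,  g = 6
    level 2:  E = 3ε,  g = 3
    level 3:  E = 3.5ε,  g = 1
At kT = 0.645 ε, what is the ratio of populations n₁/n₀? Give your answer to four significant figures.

n₁/n₀ = (g₁/g₀) exp[−(E₁−E₀)/kT] = (6/3) × exp(−(2.0ε)/(0.645ε)) = (6/3) × exp(-3.10078) = 0.09003.

0.09003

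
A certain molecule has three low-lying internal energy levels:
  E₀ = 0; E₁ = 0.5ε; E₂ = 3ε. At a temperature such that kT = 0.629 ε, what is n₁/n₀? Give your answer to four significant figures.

0.4516

n₁/n₀ = exp[−(E₁−E₀)/kT] = exp(−(0.5ε)/(0.629ε)) = exp(-0.794913) = 0.4516.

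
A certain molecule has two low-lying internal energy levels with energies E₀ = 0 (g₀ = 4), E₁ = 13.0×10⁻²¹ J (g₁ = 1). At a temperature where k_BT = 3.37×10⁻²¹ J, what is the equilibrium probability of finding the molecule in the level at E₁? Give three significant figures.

0.00525

Eᵢ/kT = 0, 3.8576.
Z = Σ gᵢe^(−Eᵢ/kT) = 4·e^(−0) + 1·e^(−3.8576) = 4.0000 + 0.021119 = 4.0211.
P₁ = g₁ e^(−E₁/kT) / Z = 0.021119/4.0211 = 0.00525.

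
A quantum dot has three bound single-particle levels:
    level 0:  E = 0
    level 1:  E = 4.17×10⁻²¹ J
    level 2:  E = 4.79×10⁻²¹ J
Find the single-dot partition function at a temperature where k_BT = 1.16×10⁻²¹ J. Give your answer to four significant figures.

Z = 1.044

Eᵢ/kT = 0, 3.59483, 4.12931.
Z = Σ e^(−Eᵢ/kT) = e^(−0) + e^(−3.59483) + e^(−4.12931) = 1.00000 + 0.0274654 + 0.0160940 = 1.04356.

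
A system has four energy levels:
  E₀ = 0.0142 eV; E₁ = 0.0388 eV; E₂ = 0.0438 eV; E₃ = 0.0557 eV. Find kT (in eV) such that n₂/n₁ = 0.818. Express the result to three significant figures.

0.0249 eV

n₂/n₁ = exp[−(E₂−E₁)/kT] = 0.818.
⇒ (E₂−E₁)/kT = ln(1/0.818) = ln(1.2225) = 0.20090.
kT = 0.0050 eV / 0.20090 = 0.0249 eV.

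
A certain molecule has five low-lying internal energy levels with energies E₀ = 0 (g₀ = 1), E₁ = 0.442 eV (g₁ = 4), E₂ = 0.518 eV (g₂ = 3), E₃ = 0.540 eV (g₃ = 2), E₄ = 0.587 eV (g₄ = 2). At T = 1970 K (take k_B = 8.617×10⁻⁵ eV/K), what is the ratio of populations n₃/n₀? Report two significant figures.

k_BT = 8.617×10⁻⁵ × 1970 K = 0.1698 eV.
n₃/n₀ = (g₃/g₀) exp[−(E₃−E₀)/kT] = (2/1) × exp(−(0.540 eV)/(0.1698 eV)) = (2/1) × exp(-3.180) = 0.083.

0.083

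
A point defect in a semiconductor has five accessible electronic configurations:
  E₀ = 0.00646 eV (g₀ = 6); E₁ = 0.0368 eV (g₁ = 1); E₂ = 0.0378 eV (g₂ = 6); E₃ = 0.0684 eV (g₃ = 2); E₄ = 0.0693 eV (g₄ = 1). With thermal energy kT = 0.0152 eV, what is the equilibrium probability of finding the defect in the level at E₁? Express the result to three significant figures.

0.0196

Eᵢ/kT = 0.42500, 2.4211, 2.4868, 4.5000, 4.5592.
Z = Σ gᵢe^(−Eᵢ/kT) = 6·e^(−0.42500) + 1·e^(−2.4211) + 6·e^(−2.4868) + 2·e^(−4.5000) + 1·e^(−4.5592) = 3.9226 + 0.088824 + 0.49905 + 0.022218 + 0.010470 = 4.5432.
P₁ = g₁ e^(−E₁/kT) / Z = 0.088824/4.5432 = 0.0196.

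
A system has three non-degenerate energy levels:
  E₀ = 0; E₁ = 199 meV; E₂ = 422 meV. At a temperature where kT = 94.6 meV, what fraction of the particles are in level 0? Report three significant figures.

0.882

Eᵢ/kT = 0, 2.1036, 4.4609.
Z = Σ e^(−Eᵢ/kT) = e^(−0) + e^(−2.1036) + e^(−4.4609) = 1.0000 + 0.12202 + 0.011552 = 1.1336.
P₀ = e^(−E₀/kT) / Z = 1.0000/1.1336 = 0.882.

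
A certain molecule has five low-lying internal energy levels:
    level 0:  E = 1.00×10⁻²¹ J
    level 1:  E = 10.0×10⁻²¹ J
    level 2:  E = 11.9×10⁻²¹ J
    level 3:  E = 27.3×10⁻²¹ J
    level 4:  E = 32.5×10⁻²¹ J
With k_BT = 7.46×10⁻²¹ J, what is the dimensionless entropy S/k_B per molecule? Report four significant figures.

1.004

Eᵢ/kT = 0.134048, 1.34048, 1.59517, 3.65952, 4.35657.
Z = Σ e^(−Eᵢ/kT) = e^(−0.134048) + e^(−1.34048) + e^(−1.59517) + e^(−3.65952) + e^(−4.35657) = 0.874548 + 0.261720 + 0.202874 + 0.0257449 + 0.0128223 = 1.37771.
⟨E⟩ = Σ EᵢPᵢ = 5.09941 ×10⁻²¹ J.
S/k_B = ln Z + ⟨E⟩/kT = ln(1.37771) + 5.09941/7.46 = 0.320423 + 0.683567 = 1.004.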